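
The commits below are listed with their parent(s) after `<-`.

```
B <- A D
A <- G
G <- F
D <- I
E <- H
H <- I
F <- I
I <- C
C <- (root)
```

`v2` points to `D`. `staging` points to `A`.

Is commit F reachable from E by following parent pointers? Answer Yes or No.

Ancestors of E: {C, E, H, I}.
F is not in that set, so it is not an ancestor of E.

No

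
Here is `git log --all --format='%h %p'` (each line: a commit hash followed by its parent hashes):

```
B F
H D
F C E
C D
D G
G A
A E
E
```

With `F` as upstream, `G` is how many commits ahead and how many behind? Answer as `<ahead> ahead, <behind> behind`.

Reachable from G: {A, E, G}.
Reachable from F: {A, C, D, E, F, G}.
Only in G's history (ahead): {} — 0.
Only in F's history (behind): {C, D, F} — 3.

0 ahead, 3 behind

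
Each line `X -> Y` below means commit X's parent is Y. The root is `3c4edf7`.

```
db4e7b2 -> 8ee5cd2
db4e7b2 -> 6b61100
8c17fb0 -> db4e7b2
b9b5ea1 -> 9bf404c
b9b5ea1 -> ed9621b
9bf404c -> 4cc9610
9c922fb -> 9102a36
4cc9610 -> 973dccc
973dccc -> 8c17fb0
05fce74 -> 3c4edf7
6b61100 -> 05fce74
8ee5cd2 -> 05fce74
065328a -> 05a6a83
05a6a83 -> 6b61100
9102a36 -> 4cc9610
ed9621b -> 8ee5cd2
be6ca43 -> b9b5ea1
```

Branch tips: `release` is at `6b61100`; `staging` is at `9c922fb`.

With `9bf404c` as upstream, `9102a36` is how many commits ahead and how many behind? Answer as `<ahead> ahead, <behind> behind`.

1 ahead, 1 behind

Reachable from 9102a36: {05fce74, 3c4edf7, 4cc9610, 6b61100, 8c17fb0, 8ee5cd2, 9102a36, 973dccc, db4e7b2}.
Reachable from 9bf404c: {05fce74, 3c4edf7, 4cc9610, 6b61100, 8c17fb0, 8ee5cd2, 973dccc, 9bf404c, db4e7b2}.
Only in 9102a36's history (ahead): {9102a36} — 1.
Only in 9bf404c's history (behind): {9bf404c} — 1.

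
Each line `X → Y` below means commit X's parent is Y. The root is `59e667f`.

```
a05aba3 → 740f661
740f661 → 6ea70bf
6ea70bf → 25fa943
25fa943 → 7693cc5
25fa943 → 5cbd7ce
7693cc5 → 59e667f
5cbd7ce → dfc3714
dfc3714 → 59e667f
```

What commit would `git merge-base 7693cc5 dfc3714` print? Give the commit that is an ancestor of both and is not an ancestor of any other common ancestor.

59e667f

Ancestors of 7693cc5: {59e667f, 7693cc5}.
Ancestors of dfc3714: {59e667f, dfc3714}.
Common ancestors: {59e667f}.
The only common ancestor is 59e667f, so it is the merge base.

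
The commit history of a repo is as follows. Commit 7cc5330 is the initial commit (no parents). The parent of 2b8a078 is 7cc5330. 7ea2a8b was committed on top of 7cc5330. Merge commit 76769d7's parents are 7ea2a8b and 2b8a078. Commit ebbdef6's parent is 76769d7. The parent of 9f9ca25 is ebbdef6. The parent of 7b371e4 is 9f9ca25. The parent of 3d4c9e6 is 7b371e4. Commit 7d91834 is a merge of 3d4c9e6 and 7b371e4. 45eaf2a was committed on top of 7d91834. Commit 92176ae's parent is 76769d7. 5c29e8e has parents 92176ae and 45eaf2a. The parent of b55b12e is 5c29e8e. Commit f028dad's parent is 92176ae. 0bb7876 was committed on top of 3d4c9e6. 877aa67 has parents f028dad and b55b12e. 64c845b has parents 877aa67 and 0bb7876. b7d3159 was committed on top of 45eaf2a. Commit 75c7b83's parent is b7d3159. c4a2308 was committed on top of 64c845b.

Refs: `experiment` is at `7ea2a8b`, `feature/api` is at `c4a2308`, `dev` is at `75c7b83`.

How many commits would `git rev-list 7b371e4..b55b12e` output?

6

Reachable from b55b12e: {2b8a078, 3d4c9e6, 45eaf2a, 5c29e8e, 76769d7, 7b371e4, 7cc5330, 7d91834, 7ea2a8b, 92176ae, 9f9ca25, b55b12e, ebbdef6}.
Reachable from 7b371e4: {2b8a078, 76769d7, 7b371e4, 7cc5330, 7ea2a8b, 9f9ca25, ebbdef6}.
In b55b12e's history but not 7b371e4's: {3d4c9e6, 45eaf2a, 5c29e8e, 7d91834, 92176ae, b55b12e} — 6 commits.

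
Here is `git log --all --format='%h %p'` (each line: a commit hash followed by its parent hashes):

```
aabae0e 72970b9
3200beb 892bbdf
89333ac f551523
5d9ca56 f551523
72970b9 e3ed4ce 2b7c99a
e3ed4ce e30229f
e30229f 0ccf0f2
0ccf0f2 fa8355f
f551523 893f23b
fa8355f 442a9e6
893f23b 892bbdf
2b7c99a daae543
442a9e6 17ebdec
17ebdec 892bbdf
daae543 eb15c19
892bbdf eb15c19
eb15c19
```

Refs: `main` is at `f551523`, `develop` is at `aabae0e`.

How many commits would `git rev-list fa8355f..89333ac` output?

Reachable from 89333ac: {892bbdf, 89333ac, 893f23b, eb15c19, f551523}.
Reachable from fa8355f: {17ebdec, 442a9e6, 892bbdf, eb15c19, fa8355f}.
In 89333ac's history but not fa8355f's: {89333ac, 893f23b, f551523} — 3 commits.

3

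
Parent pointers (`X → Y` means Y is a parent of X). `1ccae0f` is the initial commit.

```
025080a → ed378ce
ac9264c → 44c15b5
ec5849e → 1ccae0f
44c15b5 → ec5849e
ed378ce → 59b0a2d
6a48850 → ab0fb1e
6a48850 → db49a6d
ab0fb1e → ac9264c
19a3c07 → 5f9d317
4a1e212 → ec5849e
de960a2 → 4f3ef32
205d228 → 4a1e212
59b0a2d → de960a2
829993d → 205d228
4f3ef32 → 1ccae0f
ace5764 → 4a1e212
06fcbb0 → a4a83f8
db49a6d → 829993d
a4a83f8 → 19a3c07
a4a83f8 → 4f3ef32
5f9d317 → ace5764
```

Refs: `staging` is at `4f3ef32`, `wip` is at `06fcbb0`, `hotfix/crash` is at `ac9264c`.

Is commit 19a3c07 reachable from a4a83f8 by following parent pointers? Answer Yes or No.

Ancestors of a4a83f8 (commits reachable by following parents): {19a3c07, 1ccae0f, 4a1e212, 4f3ef32, 5f9d317, a4a83f8, ace5764, ec5849e}.
19a3c07 is in that set, so it is an ancestor of a4a83f8.

Yes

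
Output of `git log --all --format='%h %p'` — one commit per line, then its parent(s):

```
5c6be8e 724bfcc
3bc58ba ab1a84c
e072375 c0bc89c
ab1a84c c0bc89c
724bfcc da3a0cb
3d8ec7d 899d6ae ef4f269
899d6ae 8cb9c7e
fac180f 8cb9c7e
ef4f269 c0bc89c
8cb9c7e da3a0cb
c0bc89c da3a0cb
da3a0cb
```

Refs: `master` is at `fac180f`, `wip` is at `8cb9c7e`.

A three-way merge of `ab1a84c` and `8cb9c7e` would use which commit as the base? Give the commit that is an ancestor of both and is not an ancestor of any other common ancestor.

da3a0cb

Ancestors of ab1a84c: {ab1a84c, c0bc89c, da3a0cb}.
Ancestors of 8cb9c7e: {8cb9c7e, da3a0cb}.
Common ancestors: {da3a0cb}.
The only common ancestor is da3a0cb, so it is the merge base.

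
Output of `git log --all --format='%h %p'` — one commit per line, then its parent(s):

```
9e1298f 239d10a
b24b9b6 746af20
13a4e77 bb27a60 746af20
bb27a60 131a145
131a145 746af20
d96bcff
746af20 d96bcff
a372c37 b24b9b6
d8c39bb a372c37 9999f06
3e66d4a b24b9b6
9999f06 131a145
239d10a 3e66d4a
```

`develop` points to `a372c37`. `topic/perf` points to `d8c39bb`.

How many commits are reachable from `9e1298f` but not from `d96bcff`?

Reachable from 9e1298f: {239d10a, 3e66d4a, 746af20, 9e1298f, b24b9b6, d96bcff}.
Reachable from d96bcff: {d96bcff}.
In 9e1298f's history but not d96bcff's: {239d10a, 3e66d4a, 746af20, 9e1298f, b24b9b6} — 5 commits.

5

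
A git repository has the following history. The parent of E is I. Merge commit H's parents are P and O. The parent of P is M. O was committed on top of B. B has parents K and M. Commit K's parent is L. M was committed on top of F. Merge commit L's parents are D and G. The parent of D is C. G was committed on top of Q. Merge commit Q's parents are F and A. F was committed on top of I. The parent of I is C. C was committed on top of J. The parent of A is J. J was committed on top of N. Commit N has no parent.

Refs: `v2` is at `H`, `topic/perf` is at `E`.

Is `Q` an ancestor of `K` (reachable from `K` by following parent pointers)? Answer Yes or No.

Ancestors of K (commits reachable by following parents): {A, C, D, F, G, I, J, K, L, N, Q}.
Q is in that set, so it is an ancestor of K.

Yes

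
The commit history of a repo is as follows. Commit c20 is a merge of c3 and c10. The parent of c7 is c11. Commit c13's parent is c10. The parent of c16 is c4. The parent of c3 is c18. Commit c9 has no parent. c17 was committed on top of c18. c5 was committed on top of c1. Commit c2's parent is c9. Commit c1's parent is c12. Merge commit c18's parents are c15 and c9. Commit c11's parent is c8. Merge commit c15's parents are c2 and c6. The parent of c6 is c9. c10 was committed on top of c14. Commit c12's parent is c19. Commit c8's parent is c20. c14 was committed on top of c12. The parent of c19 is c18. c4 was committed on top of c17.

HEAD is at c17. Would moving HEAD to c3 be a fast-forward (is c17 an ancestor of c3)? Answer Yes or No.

No

A fast-forward from c17 to c3 is possible iff c17 is an ancestor of c3.
Ancestors of c3: {c15, c18, c2, c3, c6, c9}.
c17 is not among them, so fast-forward is not possible.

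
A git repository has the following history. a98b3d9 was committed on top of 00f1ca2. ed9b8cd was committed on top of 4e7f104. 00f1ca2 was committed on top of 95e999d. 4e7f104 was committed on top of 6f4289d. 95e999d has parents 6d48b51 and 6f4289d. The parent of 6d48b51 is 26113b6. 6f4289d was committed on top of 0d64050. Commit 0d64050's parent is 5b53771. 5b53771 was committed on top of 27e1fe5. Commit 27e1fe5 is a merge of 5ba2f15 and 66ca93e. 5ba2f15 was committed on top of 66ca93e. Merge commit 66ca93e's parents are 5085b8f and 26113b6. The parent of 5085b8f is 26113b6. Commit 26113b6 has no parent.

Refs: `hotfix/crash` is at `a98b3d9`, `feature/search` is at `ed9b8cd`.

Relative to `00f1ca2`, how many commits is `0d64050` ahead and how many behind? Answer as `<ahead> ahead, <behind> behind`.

0 ahead, 4 behind

Reachable from 0d64050: {0d64050, 26113b6, 27e1fe5, 5085b8f, 5b53771, 5ba2f15, 66ca93e}.
Reachable from 00f1ca2: {00f1ca2, 0d64050, 26113b6, 27e1fe5, 5085b8f, 5b53771, 5ba2f15, 66ca93e, 6d48b51, 6f4289d, 95e999d}.
Only in 0d64050's history (ahead): {} — 0.
Only in 00f1ca2's history (behind): {00f1ca2, 6d48b51, 6f4289d, 95e999d} — 4.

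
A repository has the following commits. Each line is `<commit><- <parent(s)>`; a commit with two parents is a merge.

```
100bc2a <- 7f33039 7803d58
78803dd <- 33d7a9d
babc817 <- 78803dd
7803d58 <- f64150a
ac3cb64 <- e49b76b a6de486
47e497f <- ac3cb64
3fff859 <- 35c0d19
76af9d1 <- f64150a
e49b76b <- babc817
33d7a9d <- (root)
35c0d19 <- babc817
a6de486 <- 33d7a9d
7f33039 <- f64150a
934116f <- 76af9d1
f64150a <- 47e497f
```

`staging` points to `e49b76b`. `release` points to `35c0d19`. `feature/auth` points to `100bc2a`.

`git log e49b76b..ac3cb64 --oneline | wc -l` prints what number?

Reachable from ac3cb64: {33d7a9d, 78803dd, a6de486, ac3cb64, babc817, e49b76b}.
Reachable from e49b76b: {33d7a9d, 78803dd, babc817, e49b76b}.
In ac3cb64's history but not e49b76b's: {a6de486, ac3cb64} — 2 commits.

2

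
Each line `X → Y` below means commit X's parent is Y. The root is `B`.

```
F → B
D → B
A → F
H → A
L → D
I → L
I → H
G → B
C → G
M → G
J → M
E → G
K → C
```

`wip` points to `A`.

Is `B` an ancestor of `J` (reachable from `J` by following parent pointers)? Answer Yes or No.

Yes

Ancestors of J (commits reachable by following parents): {B, G, J, M}.
B is in that set, so it is an ancestor of J.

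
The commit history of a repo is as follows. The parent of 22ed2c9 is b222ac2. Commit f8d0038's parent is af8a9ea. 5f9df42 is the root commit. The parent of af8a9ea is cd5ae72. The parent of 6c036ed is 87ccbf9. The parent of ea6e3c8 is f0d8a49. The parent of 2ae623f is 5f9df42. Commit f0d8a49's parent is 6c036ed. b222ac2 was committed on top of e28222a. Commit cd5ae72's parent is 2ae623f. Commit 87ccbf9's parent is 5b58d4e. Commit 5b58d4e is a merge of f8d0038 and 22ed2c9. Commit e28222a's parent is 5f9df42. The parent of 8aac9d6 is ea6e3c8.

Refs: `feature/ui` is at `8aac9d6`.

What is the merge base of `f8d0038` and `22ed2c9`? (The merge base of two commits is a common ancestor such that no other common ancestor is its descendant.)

5f9df42

Ancestors of f8d0038: {2ae623f, 5f9df42, af8a9ea, cd5ae72, f8d0038}.
Ancestors of 22ed2c9: {22ed2c9, 5f9df42, b222ac2, e28222a}.
Common ancestors: {5f9df42}.
The only common ancestor is 5f9df42, so it is the merge base.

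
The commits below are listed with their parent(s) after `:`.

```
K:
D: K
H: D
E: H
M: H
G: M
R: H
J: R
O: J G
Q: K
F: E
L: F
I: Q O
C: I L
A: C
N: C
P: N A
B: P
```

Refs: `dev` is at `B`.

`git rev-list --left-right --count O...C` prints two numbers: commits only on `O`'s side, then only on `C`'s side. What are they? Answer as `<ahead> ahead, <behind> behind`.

Reachable from O: {D, G, H, J, K, M, O, R}.
Reachable from C: {C, D, E, F, G, H, I, J, K, L, M, O, Q, R}.
Only in O's history (ahead): {} — 0.
Only in C's history (behind): {C, E, F, I, L, Q} — 6.

0 ahead, 6 behind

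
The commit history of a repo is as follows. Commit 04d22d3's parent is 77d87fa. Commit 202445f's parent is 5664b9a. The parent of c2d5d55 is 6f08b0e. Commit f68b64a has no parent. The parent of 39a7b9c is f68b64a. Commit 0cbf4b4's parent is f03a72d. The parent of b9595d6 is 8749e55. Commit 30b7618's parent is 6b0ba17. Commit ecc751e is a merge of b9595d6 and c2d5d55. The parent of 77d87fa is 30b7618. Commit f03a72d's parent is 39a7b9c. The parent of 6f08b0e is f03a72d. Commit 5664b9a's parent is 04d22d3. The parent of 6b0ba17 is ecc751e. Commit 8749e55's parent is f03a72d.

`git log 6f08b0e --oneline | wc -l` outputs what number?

4

Walking parent pointers from 6f08b0e: reachable set = {39a7b9c, 6f08b0e, f03a72d, f68b64a}.
That is 4 commits.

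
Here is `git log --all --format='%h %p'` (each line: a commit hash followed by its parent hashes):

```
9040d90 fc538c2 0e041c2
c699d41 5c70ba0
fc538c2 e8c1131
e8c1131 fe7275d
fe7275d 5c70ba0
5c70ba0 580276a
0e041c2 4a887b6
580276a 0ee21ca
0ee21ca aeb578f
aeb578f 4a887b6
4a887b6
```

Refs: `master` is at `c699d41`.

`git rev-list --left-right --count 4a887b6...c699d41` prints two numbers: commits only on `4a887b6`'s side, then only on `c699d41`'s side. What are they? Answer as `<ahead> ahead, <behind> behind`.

Reachable from 4a887b6: {4a887b6}.
Reachable from c699d41: {0ee21ca, 4a887b6, 580276a, 5c70ba0, aeb578f, c699d41}.
Only in 4a887b6's history (ahead): {} — 0.
Only in c699d41's history (behind): {0ee21ca, 580276a, 5c70ba0, aeb578f, c699d41} — 5.

0 ahead, 5 behind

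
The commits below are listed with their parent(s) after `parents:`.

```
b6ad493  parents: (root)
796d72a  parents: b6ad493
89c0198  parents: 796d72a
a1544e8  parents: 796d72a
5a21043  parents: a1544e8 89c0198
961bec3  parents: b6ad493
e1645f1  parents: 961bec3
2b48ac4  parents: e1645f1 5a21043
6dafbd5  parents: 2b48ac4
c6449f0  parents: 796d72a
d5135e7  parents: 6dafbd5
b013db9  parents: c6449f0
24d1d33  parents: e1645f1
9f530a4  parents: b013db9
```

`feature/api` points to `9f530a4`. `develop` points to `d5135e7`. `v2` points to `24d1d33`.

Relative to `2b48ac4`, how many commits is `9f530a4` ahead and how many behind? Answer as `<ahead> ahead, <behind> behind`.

3 ahead, 6 behind

Reachable from 9f530a4: {796d72a, 9f530a4, b013db9, b6ad493, c6449f0}.
Reachable from 2b48ac4: {2b48ac4, 5a21043, 796d72a, 89c0198, 961bec3, a1544e8, b6ad493, e1645f1}.
Only in 9f530a4's history (ahead): {9f530a4, b013db9, c6449f0} — 3.
Only in 2b48ac4's history (behind): {2b48ac4, 5a21043, 89c0198, 961bec3, a1544e8, e1645f1} — 6.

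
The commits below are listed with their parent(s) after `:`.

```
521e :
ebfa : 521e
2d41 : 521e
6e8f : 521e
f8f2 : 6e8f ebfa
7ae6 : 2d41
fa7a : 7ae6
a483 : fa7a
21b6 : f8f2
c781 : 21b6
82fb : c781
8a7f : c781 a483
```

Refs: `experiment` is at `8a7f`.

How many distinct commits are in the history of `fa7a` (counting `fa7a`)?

Walking parent pointers from fa7a: reachable set = {2d41, 521e, 7ae6, fa7a}.
That is 4 commits.

4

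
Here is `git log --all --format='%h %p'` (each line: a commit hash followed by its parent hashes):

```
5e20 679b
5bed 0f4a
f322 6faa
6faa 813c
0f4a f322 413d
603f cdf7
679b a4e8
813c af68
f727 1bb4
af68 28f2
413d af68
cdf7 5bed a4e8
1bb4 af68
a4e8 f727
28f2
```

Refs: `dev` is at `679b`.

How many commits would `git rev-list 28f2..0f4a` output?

Reachable from 0f4a: {0f4a, 28f2, 413d, 6faa, 813c, af68, f322}.
Reachable from 28f2: {28f2}.
In 0f4a's history but not 28f2's: {0f4a, 413d, 6faa, 813c, af68, f322} — 6 commits.

6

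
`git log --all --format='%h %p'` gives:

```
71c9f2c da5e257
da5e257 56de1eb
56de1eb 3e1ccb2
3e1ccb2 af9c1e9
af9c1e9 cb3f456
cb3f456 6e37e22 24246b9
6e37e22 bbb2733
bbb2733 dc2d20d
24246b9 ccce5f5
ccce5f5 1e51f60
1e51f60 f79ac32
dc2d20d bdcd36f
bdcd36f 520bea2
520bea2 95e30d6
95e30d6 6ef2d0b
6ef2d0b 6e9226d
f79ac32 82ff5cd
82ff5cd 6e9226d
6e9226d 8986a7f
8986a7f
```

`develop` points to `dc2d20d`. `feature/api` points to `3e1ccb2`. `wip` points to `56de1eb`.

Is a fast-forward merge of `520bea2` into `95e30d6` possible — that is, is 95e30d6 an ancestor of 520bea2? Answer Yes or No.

A fast-forward from 95e30d6 to 520bea2 is possible iff 95e30d6 is an ancestor of 520bea2.
Ancestors of 520bea2: {520bea2, 6e9226d, 6ef2d0b, 8986a7f, 95e30d6}.
95e30d6 is among them, so fast-forward is possible.

Yes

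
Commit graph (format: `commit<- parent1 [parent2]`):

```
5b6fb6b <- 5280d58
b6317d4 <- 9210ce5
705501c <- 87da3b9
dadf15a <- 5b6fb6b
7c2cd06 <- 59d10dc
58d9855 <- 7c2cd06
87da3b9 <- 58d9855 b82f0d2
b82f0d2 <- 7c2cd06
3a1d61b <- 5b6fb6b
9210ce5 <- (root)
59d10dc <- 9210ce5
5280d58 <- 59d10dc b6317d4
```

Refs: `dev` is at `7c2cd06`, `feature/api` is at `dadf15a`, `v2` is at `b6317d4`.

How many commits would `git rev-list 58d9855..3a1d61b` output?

Reachable from 3a1d61b: {3a1d61b, 5280d58, 59d10dc, 5b6fb6b, 9210ce5, b6317d4}.
Reachable from 58d9855: {58d9855, 59d10dc, 7c2cd06, 9210ce5}.
In 3a1d61b's history but not 58d9855's: {3a1d61b, 5280d58, 5b6fb6b, b6317d4} — 4 commits.

4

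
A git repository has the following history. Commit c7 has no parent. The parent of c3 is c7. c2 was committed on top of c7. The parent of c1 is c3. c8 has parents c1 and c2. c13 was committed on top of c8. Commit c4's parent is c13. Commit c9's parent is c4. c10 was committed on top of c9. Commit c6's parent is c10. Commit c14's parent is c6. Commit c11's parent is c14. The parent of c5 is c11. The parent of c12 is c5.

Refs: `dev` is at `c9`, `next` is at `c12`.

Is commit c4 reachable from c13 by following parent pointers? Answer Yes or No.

No

Ancestors of c13: {c1, c13, c2, c3, c7, c8}.
c4 is not in that set, so it is not an ancestor of c13.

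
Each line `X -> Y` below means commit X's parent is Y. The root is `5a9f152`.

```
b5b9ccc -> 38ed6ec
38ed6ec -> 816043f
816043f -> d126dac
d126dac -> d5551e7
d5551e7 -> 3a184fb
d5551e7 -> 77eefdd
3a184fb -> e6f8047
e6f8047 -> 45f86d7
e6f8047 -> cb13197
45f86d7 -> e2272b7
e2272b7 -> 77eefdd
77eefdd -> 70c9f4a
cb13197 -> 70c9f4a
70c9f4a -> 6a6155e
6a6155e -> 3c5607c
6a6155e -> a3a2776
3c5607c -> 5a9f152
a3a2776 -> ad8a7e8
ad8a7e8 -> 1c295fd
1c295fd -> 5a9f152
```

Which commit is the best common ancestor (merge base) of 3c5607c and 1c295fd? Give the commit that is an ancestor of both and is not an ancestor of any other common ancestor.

5a9f152

Ancestors of 3c5607c: {3c5607c, 5a9f152}.
Ancestors of 1c295fd: {1c295fd, 5a9f152}.
Common ancestors: {5a9f152}.
The only common ancestor is 5a9f152, so it is the merge base.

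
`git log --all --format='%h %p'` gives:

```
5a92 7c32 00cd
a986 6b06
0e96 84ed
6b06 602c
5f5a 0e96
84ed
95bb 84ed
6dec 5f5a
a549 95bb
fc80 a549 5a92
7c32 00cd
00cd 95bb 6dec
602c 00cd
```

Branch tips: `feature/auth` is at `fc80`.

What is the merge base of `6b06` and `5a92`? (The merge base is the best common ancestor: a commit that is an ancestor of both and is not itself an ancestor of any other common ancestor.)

00cd

Ancestors of 6b06: {00cd, 0e96, 5f5a, 602c, 6b06, 6dec, 84ed, 95bb}.
Ancestors of 5a92: {00cd, 0e96, 5a92, 5f5a, 6dec, 7c32, 84ed, 95bb}.
Common ancestors: {00cd, 0e96, 5f5a, 6dec, 84ed, 95bb}.
Among these, 00cd is not an ancestor of any other common ancestor — it is the merge base.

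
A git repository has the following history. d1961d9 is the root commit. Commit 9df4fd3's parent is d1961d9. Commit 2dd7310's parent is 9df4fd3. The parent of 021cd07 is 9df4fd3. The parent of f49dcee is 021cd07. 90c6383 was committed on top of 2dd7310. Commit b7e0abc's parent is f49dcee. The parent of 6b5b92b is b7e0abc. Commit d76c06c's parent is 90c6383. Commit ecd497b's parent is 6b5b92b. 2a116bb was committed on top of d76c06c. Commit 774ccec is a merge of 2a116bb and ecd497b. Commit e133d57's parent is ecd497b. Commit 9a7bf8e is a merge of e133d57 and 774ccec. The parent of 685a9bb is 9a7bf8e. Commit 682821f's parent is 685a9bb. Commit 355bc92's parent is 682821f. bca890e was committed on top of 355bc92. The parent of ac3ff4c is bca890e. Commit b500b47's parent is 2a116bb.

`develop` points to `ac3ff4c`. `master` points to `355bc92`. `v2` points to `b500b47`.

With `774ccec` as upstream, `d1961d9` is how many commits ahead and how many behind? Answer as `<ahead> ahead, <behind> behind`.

0 ahead, 11 behind

Reachable from d1961d9: {d1961d9}.
Reachable from 774ccec: {021cd07, 2a116bb, 2dd7310, 6b5b92b, 774ccec, 90c6383, 9df4fd3, b7e0abc, d1961d9, d76c06c, ecd497b, f49dcee}.
Only in d1961d9's history (ahead): {} — 0.
Only in 774ccec's history (behind): {021cd07, 2a116bb, 2dd7310, 6b5b92b, 774ccec, 90c6383, 9df4fd3, b7e0abc, d76c06c, ecd497b, f49dcee} — 11.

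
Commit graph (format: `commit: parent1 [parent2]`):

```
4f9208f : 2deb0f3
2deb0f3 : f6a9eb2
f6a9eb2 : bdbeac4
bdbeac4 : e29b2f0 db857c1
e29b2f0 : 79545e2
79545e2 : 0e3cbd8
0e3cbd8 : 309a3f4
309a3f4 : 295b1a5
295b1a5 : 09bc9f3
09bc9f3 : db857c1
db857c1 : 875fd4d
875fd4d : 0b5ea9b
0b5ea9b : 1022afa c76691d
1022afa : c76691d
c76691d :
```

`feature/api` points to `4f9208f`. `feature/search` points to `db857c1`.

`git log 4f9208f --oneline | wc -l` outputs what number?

Walking parent pointers from 4f9208f: reachable set = {09bc9f3, 0b5ea9b, 0e3cbd8, 1022afa, 295b1a5, 2deb0f3, 309a3f4, 4f9208f, 79545e2, 875fd4d, bdbeac4, c76691d, db857c1, e29b2f0, f6a9eb2}.
That is 15 commits.

15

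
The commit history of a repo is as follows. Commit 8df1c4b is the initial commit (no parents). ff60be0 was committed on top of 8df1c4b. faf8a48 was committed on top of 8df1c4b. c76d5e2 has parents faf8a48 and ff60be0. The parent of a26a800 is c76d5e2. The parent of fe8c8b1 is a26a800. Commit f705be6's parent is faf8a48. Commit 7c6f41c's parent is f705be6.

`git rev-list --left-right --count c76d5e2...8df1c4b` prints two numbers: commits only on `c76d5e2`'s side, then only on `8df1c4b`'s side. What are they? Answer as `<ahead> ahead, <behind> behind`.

3 ahead, 0 behind

Reachable from c76d5e2: {8df1c4b, c76d5e2, faf8a48, ff60be0}.
Reachable from 8df1c4b: {8df1c4b}.
Only in c76d5e2's history (ahead): {c76d5e2, faf8a48, ff60be0} — 3.
Only in 8df1c4b's history (behind): {} — 0.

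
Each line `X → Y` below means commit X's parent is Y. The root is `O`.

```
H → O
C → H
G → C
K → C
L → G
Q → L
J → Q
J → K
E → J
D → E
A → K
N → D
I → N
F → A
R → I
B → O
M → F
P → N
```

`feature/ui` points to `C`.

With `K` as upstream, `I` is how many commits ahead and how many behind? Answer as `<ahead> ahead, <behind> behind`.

Reachable from I: {C, D, E, G, H, I, J, K, L, N, O, Q}.
Reachable from K: {C, H, K, O}.
Only in I's history (ahead): {D, E, G, I, J, L, N, Q} — 8.
Only in K's history (behind): {} — 0.

8 ahead, 0 behind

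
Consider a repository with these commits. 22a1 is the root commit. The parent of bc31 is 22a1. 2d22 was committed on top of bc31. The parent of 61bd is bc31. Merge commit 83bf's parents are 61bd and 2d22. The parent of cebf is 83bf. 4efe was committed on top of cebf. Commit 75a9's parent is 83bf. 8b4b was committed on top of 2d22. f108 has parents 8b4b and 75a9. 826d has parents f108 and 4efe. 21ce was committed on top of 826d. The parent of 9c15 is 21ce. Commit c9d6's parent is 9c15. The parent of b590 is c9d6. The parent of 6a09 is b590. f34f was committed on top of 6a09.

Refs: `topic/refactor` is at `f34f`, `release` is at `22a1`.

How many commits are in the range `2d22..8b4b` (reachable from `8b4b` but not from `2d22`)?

1

Reachable from 8b4b: {22a1, 2d22, 8b4b, bc31}.
Reachable from 2d22: {22a1, 2d22, bc31}.
In 8b4b's history but not 2d22's: {8b4b} — 1 commit.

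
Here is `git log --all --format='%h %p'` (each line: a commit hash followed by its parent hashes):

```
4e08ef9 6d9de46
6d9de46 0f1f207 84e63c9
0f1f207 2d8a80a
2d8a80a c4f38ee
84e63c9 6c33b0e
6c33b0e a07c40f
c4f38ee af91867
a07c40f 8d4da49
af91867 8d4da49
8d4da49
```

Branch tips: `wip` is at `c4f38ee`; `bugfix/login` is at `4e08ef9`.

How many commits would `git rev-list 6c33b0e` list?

3

Walking parent pointers from 6c33b0e: reachable set = {6c33b0e, 8d4da49, a07c40f}.
That is 3 commits.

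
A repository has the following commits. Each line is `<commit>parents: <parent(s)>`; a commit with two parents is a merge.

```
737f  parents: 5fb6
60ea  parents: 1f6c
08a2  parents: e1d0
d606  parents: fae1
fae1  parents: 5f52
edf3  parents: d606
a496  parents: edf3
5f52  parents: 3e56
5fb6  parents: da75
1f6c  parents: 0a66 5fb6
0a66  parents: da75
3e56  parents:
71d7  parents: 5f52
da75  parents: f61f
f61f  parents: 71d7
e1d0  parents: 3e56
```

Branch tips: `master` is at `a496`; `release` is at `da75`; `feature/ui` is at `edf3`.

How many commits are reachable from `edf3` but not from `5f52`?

3

Reachable from edf3: {3e56, 5f52, d606, edf3, fae1}.
Reachable from 5f52: {3e56, 5f52}.
In edf3's history but not 5f52's: {d606, edf3, fae1} — 3 commits.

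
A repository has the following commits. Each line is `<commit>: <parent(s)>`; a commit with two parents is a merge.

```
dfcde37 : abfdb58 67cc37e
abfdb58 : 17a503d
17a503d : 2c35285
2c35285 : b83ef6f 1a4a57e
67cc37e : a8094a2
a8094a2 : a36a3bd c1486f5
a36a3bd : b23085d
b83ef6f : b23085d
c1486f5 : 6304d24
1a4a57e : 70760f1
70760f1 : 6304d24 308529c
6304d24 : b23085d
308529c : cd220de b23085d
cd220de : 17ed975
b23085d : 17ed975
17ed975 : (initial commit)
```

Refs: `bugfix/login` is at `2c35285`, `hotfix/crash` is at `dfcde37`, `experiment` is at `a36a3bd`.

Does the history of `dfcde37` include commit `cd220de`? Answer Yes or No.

Ancestors of dfcde37 (commits reachable by following parents): {17a503d, 17ed975, 1a4a57e, 2c35285, 308529c, 6304d24, 67cc37e, 70760f1, a36a3bd, a8094a2, abfdb58, b23085d, b83ef6f, c1486f5, cd220de, dfcde37}.
cd220de is in that set, so it is an ancestor of dfcde37.

Yes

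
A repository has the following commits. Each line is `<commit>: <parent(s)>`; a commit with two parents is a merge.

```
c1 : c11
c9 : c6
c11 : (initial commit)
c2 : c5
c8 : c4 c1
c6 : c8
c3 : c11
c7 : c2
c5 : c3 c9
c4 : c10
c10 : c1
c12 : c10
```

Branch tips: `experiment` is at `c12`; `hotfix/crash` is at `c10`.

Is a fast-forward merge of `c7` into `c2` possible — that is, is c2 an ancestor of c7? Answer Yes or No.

A fast-forward from c2 to c7 is possible iff c2 is an ancestor of c7.
Ancestors of c7: {c1, c10, c11, c2, c3, c4, c5, c6, c7, c8, c9}.
c2 is among them, so fast-forward is possible.

Yes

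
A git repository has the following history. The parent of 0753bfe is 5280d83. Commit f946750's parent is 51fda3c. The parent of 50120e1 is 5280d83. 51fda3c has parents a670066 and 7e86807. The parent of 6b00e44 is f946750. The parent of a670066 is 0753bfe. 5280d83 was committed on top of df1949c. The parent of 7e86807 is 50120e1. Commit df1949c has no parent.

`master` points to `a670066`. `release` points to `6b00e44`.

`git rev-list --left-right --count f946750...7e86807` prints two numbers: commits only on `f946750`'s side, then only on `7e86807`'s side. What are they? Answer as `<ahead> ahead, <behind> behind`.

Reachable from f946750: {0753bfe, 50120e1, 51fda3c, 5280d83, 7e86807, a670066, df1949c, f946750}.
Reachable from 7e86807: {50120e1, 5280d83, 7e86807, df1949c}.
Only in f946750's history (ahead): {0753bfe, 51fda3c, a670066, f946750} — 4.
Only in 7e86807's history (behind): {} — 0.

4 ahead, 0 behind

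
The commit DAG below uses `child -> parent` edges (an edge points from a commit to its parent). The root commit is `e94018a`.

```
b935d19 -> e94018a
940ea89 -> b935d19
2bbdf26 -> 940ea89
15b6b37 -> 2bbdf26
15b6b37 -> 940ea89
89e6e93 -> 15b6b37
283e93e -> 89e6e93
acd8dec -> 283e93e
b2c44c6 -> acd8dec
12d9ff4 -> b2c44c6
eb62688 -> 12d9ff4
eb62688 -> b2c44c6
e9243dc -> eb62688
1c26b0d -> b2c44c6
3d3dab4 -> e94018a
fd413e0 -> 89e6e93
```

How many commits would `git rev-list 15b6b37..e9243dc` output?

7

Reachable from e9243dc: {12d9ff4, 15b6b37, 283e93e, 2bbdf26, 89e6e93, 940ea89, acd8dec, b2c44c6, b935d19, e9243dc, e94018a, eb62688}.
Reachable from 15b6b37: {15b6b37, 2bbdf26, 940ea89, b935d19, e94018a}.
In e9243dc's history but not 15b6b37's: {12d9ff4, 283e93e, 89e6e93, acd8dec, b2c44c6, e9243dc, eb62688} — 7 commits.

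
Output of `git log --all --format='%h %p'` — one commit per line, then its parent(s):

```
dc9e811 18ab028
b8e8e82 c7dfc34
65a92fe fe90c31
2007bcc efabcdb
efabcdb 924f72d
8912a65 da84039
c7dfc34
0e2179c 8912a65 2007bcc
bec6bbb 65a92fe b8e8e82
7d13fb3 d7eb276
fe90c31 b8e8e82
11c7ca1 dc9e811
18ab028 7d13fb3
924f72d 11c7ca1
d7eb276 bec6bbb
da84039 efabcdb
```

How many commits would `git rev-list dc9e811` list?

Walking parent pointers from dc9e811: reachable set = {18ab028, 65a92fe, 7d13fb3, b8e8e82, bec6bbb, c7dfc34, d7eb276, dc9e811, fe90c31}.
That is 9 commits.

9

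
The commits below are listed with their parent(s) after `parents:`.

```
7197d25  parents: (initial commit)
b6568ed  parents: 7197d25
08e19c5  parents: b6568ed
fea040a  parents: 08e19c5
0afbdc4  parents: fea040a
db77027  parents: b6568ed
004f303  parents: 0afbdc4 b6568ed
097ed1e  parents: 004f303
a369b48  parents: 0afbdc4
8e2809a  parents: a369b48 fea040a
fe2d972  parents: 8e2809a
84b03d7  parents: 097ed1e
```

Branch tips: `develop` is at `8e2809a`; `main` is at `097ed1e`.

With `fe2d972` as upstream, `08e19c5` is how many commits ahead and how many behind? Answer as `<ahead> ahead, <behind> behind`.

Reachable from 08e19c5: {08e19c5, 7197d25, b6568ed}.
Reachable from fe2d972: {08e19c5, 0afbdc4, 7197d25, 8e2809a, a369b48, b6568ed, fe2d972, fea040a}.
Only in 08e19c5's history (ahead): {} — 0.
Only in fe2d972's history (behind): {0afbdc4, 8e2809a, a369b48, fe2d972, fea040a} — 5.

0 ahead, 5 behind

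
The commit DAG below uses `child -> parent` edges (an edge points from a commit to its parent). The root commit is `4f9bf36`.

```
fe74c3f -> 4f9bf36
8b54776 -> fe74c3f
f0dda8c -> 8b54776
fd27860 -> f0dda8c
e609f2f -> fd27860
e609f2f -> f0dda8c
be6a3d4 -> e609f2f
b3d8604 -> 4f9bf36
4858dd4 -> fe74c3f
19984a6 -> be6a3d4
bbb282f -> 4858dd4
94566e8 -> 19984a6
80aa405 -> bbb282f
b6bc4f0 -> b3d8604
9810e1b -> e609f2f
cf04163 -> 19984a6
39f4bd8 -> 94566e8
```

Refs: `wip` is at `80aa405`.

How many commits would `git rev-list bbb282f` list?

Walking parent pointers from bbb282f: reachable set = {4858dd4, 4f9bf36, bbb282f, fe74c3f}.
That is 4 commits.

4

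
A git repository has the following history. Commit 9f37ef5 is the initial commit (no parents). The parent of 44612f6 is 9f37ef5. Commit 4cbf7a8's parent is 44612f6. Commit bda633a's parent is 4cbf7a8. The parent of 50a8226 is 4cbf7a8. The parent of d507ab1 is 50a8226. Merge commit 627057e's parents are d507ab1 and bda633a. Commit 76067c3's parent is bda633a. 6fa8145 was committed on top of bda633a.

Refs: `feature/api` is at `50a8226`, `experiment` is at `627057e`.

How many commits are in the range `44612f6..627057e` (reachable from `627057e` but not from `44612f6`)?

5

Reachable from 627057e: {44612f6, 4cbf7a8, 50a8226, 627057e, 9f37ef5, bda633a, d507ab1}.
Reachable from 44612f6: {44612f6, 9f37ef5}.
In 627057e's history but not 44612f6's: {4cbf7a8, 50a8226, 627057e, bda633a, d507ab1} — 5 commits.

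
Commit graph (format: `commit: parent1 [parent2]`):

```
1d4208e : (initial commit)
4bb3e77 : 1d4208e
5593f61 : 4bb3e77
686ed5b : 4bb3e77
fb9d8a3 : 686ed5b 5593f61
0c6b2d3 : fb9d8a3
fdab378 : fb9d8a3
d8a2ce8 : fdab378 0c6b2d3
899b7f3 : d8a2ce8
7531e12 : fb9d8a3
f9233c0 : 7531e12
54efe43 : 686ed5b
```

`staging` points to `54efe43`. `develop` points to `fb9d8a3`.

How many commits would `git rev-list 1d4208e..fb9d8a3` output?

Reachable from fb9d8a3: {1d4208e, 4bb3e77, 5593f61, 686ed5b, fb9d8a3}.
Reachable from 1d4208e: {1d4208e}.
In fb9d8a3's history but not 1d4208e's: {4bb3e77, 5593f61, 686ed5b, fb9d8a3} — 4 commits.

4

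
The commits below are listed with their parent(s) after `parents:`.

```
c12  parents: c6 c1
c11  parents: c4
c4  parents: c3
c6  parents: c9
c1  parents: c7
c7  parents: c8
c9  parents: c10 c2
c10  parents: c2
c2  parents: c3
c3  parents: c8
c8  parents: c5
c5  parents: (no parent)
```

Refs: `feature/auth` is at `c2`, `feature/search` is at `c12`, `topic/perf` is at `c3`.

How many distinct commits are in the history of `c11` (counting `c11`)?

Walking parent pointers from c11: reachable set = {c11, c3, c4, c5, c8}.
That is 5 commits.

5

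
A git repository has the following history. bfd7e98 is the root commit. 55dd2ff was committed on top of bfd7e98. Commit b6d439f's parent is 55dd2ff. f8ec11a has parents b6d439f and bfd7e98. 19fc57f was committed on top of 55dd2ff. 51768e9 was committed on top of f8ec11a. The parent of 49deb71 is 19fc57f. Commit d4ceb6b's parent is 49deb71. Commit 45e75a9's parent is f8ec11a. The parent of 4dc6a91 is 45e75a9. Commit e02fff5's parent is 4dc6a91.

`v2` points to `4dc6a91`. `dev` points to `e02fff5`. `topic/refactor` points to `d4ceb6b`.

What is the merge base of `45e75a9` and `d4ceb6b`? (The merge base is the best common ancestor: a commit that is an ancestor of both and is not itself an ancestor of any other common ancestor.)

55dd2ff

Ancestors of 45e75a9: {45e75a9, 55dd2ff, b6d439f, bfd7e98, f8ec11a}.
Ancestors of d4ceb6b: {19fc57f, 49deb71, 55dd2ff, bfd7e98, d4ceb6b}.
Common ancestors: {55dd2ff, bfd7e98}.
Among these, 55dd2ff is not an ancestor of any other common ancestor — it is the merge base.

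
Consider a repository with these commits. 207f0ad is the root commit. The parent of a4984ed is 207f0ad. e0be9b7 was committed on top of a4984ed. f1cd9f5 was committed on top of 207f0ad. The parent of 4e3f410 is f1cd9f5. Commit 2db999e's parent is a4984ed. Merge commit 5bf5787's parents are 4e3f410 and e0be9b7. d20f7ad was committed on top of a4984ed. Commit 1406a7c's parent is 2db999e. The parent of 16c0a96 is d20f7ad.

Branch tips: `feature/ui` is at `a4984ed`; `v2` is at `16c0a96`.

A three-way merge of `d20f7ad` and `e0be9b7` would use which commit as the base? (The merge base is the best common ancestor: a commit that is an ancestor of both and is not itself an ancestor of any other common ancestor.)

Ancestors of d20f7ad: {207f0ad, a4984ed, d20f7ad}.
Ancestors of e0be9b7: {207f0ad, a4984ed, e0be9b7}.
Common ancestors: {207f0ad, a4984ed}.
Among these, a4984ed is not an ancestor of any other common ancestor — it is the merge base.

a4984ed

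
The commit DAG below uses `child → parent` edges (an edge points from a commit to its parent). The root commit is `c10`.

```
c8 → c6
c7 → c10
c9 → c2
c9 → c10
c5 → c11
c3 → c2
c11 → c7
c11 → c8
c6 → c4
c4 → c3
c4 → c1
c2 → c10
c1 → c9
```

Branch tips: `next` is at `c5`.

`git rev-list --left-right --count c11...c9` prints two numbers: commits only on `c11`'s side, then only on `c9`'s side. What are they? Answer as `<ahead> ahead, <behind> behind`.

7 ahead, 0 behind

Reachable from c11: {c1, c10, c11, c2, c3, c4, c6, c7, c8, c9}.
Reachable from c9: {c10, c2, c9}.
Only in c11's history (ahead): {c1, c11, c3, c4, c6, c7, c8} — 7.
Only in c9's history (behind): {} — 0.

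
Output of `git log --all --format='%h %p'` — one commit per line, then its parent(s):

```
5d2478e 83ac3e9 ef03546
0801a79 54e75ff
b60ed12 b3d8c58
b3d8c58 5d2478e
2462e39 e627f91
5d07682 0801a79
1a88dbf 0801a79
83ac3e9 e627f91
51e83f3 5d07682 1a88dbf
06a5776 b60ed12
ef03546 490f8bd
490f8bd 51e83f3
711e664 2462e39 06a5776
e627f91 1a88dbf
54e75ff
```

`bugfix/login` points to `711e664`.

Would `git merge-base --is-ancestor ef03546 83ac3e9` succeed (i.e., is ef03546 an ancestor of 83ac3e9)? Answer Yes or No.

No

Ancestors of 83ac3e9: {0801a79, 1a88dbf, 54e75ff, 83ac3e9, e627f91}.
ef03546 is not in that set, so it is not an ancestor of 83ac3e9.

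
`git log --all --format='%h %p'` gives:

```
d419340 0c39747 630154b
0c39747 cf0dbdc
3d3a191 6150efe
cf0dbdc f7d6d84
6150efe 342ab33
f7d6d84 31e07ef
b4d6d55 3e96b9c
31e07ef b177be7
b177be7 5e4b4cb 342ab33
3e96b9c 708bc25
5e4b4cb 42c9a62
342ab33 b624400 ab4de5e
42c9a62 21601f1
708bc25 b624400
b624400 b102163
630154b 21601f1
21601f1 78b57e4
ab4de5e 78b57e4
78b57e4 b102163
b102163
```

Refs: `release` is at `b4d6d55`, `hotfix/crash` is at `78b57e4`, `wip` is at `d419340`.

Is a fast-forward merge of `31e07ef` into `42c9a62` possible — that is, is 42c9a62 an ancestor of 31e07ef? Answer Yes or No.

A fast-forward from 42c9a62 to 31e07ef is possible iff 42c9a62 is an ancestor of 31e07ef.
Ancestors of 31e07ef: {21601f1, 31e07ef, 342ab33, 42c9a62, 5e4b4cb, 78b57e4, ab4de5e, b102163, b177be7, b624400}.
42c9a62 is among them, so fast-forward is possible.

Yes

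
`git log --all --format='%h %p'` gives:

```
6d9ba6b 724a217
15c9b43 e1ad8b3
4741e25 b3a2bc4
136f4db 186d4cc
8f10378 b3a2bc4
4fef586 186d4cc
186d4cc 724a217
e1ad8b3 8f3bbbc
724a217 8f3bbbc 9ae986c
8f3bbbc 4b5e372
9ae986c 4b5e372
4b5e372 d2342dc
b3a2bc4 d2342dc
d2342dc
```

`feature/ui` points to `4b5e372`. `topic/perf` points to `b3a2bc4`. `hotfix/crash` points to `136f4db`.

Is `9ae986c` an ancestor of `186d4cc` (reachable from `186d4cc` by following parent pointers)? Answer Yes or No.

Ancestors of 186d4cc (commits reachable by following parents): {186d4cc, 4b5e372, 724a217, 8f3bbbc, 9ae986c, d2342dc}.
9ae986c is in that set, so it is an ancestor of 186d4cc.

Yes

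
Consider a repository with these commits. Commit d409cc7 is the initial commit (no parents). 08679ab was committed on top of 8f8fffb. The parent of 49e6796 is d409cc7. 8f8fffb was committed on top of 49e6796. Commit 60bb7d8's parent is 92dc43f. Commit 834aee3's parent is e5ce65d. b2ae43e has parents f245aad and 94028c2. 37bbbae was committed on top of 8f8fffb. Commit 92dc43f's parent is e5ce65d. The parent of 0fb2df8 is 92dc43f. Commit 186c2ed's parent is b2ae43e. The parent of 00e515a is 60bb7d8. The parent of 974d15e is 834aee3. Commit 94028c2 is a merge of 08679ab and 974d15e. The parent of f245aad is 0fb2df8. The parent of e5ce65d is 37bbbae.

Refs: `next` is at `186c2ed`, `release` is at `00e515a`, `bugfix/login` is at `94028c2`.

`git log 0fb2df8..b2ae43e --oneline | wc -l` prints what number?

Reachable from b2ae43e: {08679ab, 0fb2df8, 37bbbae, 49e6796, 834aee3, 8f8fffb, 92dc43f, 94028c2, 974d15e, b2ae43e, d409cc7, e5ce65d, f245aad}.
Reachable from 0fb2df8: {0fb2df8, 37bbbae, 49e6796, 8f8fffb, 92dc43f, d409cc7, e5ce65d}.
In b2ae43e's history but not 0fb2df8's: {08679ab, 834aee3, 94028c2, 974d15e, b2ae43e, f245aad} — 6 commits.

6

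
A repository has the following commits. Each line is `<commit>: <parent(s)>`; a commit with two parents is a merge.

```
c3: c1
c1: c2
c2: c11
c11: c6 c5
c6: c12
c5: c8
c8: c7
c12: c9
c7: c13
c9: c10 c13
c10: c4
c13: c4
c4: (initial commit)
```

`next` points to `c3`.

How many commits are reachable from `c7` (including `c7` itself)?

Walking parent pointers from c7: reachable set = {c13, c4, c7}.
That is 3 commits.

3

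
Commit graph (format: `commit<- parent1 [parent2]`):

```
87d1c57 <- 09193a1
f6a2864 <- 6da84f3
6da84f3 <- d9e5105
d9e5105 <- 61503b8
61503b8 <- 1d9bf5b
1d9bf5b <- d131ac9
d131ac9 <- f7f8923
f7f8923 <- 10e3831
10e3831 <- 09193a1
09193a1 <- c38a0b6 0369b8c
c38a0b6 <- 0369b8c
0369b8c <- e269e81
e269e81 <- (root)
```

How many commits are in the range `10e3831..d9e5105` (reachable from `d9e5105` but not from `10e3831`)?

Reachable from d9e5105: {0369b8c, 09193a1, 10e3831, 1d9bf5b, 61503b8, c38a0b6, d131ac9, d9e5105, e269e81, f7f8923}.
Reachable from 10e3831: {0369b8c, 09193a1, 10e3831, c38a0b6, e269e81}.
In d9e5105's history but not 10e3831's: {1d9bf5b, 61503b8, d131ac9, d9e5105, f7f8923} — 5 commits.

5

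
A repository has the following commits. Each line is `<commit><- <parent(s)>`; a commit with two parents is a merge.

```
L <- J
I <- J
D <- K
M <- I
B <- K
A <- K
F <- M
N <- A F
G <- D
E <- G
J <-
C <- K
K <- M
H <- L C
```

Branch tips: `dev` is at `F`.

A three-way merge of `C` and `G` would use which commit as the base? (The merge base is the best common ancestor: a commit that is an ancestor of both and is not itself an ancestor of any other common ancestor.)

K

Ancestors of C: {C, I, J, K, M}.
Ancestors of G: {D, G, I, J, K, M}.
Common ancestors: {I, J, K, M}.
Among these, K is not an ancestor of any other common ancestor — it is the merge base.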